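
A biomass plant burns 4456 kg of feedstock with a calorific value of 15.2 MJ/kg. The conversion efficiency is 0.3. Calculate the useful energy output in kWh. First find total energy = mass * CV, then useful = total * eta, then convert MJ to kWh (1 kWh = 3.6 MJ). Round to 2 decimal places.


Total energy = mass * CV = 4456 * 15.2 = 67731.2 MJ
Useful energy = total * eta = 67731.2 * 0.3 = 20319.36 MJ
Convert to kWh: 20319.36 / 3.6
Useful energy = 5644.27 kWh

5644.27


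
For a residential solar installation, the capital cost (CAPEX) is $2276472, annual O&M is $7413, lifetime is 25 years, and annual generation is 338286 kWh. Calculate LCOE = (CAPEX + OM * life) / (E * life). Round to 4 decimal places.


Total cost = CAPEX + OM * lifetime = 2276472 + 7413 * 25 = 2276472 + 185325 = 2461797
Total generation = annual * lifetime = 338286 * 25 = 8457150 kWh
LCOE = 2461797 / 8457150
LCOE = 0.2911 $/kWh

0.2911


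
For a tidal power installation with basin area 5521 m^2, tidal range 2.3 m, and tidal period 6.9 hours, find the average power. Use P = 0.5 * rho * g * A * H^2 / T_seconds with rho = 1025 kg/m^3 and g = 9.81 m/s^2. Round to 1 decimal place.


Convert period to seconds: T = 6.9 * 3600 = 24840.0 s
H^2 = 2.3^2 = 5.29
P = 0.5 * rho * g * A * H^2 / T
P = 0.5 * 1025 * 9.81 * 5521 * 5.29 / 24840.0
P = 5911.3 W

5911.3


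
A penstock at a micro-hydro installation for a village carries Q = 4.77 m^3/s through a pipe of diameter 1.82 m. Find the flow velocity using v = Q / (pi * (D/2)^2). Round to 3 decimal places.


Compute pipe cross-sectional area:
  A = pi * (D/2)^2 = pi * (1.82/2)^2 = 2.6016 m^2
Calculate velocity:
  v = Q / A = 4.77 / 2.6016
  v = 1.834 m/s

1.834


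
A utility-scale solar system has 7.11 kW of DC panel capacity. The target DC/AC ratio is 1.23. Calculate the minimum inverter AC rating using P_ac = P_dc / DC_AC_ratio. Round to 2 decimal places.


The inverter AC capacity is determined by the DC/AC ratio.
Given: P_dc = 7.11 kW, DC/AC ratio = 1.23
P_ac = P_dc / ratio = 7.11 / 1.23
P_ac = 5.78 kW

5.78


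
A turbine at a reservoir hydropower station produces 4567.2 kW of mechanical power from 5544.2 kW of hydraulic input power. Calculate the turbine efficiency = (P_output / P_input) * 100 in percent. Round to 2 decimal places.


Turbine efficiency = (output power / input power) * 100
eta = (4567.2 / 5544.2) * 100
eta = 82.38%

82.38


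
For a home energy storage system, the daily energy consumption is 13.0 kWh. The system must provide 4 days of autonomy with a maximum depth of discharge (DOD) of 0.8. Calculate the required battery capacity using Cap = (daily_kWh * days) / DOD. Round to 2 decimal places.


Total energy needed = daily * days = 13.0 * 4 = 52.0 kWh
Account for depth of discharge:
  Cap = total_energy / DOD = 52.0 / 0.8
  Cap = 65.00 kWh

65.00


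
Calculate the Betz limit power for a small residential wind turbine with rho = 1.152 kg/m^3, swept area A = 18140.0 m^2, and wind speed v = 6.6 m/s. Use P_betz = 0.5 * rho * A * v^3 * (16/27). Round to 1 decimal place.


The Betz coefficient Cp_max = 16/27 = 0.5926
v^3 = 6.6^3 = 287.496
P_betz = 0.5 * rho * A * v^3 * Cp_max
P_betz = 0.5 * 1.152 * 18140.0 * 287.496 * 0.5926
P_betz = 1780113.9 W

1780113.9


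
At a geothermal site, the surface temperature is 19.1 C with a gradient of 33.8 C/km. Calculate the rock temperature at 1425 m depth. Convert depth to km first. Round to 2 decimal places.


Convert depth to km: 1425 / 1000 = 1.425 km
Temperature increase = gradient * depth_km = 33.8 * 1.425 = 48.17 C
Temperature at depth = T_surface + delta_T = 19.1 + 48.17
T = 67.27 C

67.27


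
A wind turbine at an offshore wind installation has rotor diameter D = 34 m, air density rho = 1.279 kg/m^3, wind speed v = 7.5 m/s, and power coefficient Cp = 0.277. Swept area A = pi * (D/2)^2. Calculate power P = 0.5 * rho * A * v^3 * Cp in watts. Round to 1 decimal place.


Step 1 -- Compute swept area:
  A = pi * (D/2)^2 = pi * (34/2)^2 = 907.92 m^2
Step 2 -- Apply wind power equation:
  P = 0.5 * rho * A * v^3 * Cp
  v^3 = 7.5^3 = 421.875
  P = 0.5 * 1.279 * 907.92 * 421.875 * 0.277
  P = 67850.3 W

67850.3


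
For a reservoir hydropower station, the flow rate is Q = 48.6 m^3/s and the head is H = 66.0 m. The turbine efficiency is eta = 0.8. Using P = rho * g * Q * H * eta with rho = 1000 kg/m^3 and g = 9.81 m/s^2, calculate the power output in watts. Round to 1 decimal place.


Apply the hydropower formula P = rho * g * Q * H * eta
rho * g = 1000 * 9.81 = 9810.0
P = 9810.0 * 48.6 * 66.0 * 0.8
P = 25173244.8 W

25173244.8


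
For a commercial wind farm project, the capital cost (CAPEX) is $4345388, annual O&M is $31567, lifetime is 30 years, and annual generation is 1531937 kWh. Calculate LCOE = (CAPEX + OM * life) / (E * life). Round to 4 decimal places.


Total cost = CAPEX + OM * lifetime = 4345388 + 31567 * 30 = 4345388 + 947010 = 5292398
Total generation = annual * lifetime = 1531937 * 30 = 45958110 kWh
LCOE = 5292398 / 45958110
LCOE = 0.1152 $/kWh

0.1152


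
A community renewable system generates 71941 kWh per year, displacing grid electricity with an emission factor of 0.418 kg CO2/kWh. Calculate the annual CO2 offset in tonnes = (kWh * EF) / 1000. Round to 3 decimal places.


CO2 offset in kg = generation * emission_factor
CO2 offset = 71941 * 0.418 = 30071.34 kg
Convert to tonnes:
  CO2 offset = 30071.34 / 1000 = 30.071 tonnes

30.071


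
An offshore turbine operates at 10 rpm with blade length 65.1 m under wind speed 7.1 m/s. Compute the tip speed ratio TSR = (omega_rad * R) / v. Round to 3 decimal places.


Convert rotational speed to rad/s:
  omega = 10 * 2 * pi / 60 = 1.0472 rad/s
Compute tip speed:
  v_tip = omega * R = 1.0472 * 65.1 = 68.173 m/s
Tip speed ratio:
  TSR = v_tip / v_wind = 68.173 / 7.1 = 9.602

9.602


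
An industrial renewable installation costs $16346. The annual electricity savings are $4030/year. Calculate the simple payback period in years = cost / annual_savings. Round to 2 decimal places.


Simple payback period = initial cost / annual savings
Payback = 16346 / 4030
Payback = 4.06 years

4.06


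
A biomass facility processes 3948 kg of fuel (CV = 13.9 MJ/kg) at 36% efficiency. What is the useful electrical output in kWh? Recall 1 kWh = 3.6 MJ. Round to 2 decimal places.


Total energy = mass * CV = 3948 * 13.9 = 54877.2 MJ
Useful energy = total * eta = 54877.2 * 0.36 = 19755.79 MJ
Convert to kWh: 19755.79 / 3.6
Useful energy = 5487.72 kWh

5487.72


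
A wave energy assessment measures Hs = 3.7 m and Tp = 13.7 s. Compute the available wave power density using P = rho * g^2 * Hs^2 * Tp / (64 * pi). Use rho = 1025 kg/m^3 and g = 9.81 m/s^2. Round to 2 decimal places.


Apply wave power formula:
  g^2 = 9.81^2 = 96.2361
  Hs^2 = 3.7^2 = 13.69
  Numerator = rho * g^2 * Hs^2 * Tp = 1025 * 96.2361 * 13.69 * 13.7 = 18500603.49
  Denominator = 64 * pi = 201.0619
  P = 18500603.49 / 201.0619 = 92014.45 W/m

92014.45


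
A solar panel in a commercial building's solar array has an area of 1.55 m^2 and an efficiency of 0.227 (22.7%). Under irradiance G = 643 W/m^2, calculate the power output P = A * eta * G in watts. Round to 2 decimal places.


Use the solar power formula P = A * eta * G.
Given: A = 1.55 m^2, eta = 0.227, G = 643 W/m^2
P = 1.55 * 0.227 * 643
P = 226.24 W

226.24


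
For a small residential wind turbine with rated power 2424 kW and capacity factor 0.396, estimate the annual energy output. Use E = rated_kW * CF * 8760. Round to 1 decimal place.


Annual energy = rated_kW * capacity_factor * hours_per_year
Given: P_rated = 2424 kW, CF = 0.396, hours = 8760
E = 2424 * 0.396 * 8760
E = 8408759.0 kWh

8408759.0


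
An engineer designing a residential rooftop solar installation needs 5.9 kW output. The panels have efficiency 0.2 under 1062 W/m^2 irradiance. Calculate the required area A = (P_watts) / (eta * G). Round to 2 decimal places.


Convert target power to watts: P = 5.9 * 1000 = 5900.0 W
Compute denominator: eta * G = 0.2 * 1062 = 212.4
Required area A = P / (eta * G) = 5900.0 / 212.4
A = 27.78 m^2

27.78


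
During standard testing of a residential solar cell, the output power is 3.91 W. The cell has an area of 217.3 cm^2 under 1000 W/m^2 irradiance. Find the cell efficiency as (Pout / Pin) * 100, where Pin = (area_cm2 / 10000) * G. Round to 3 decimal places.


First compute the input power:
  Pin = area_cm2 / 10000 * G = 217.3 / 10000 * 1000 = 21.73 W
Then compute efficiency:
  Efficiency = (Pout / Pin) * 100 = (3.91 / 21.73) * 100
  Efficiency = 17.994%

17.994


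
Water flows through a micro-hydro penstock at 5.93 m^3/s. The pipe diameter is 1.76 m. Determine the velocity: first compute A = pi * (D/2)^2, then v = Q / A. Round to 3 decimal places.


Compute pipe cross-sectional area:
  A = pi * (D/2)^2 = pi * (1.76/2)^2 = 2.4328 m^2
Calculate velocity:
  v = Q / A = 5.93 / 2.4328
  v = 2.437 m/s

2.437


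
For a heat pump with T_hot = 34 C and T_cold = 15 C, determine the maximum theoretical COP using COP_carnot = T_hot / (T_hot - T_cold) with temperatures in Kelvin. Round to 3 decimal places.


Convert to Kelvin:
  T_hot = 34 + 273.15 = 307.15 K
  T_cold = 15 + 273.15 = 288.15 K
Apply Carnot COP formula:
  COP = T_hot_K / (T_hot_K - T_cold_K) = 307.15 / 19.0
  COP = 16.166

16.166


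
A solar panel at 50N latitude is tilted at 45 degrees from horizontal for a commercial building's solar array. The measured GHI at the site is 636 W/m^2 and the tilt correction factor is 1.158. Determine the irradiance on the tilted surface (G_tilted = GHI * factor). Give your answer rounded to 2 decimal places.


Identify the given values:
  GHI = 636 W/m^2, tilt correction factor = 1.158
Apply the formula G_tilted = GHI * factor:
  G_tilted = 636 * 1.158
  G_tilted = 736.49 W/m^2

736.49


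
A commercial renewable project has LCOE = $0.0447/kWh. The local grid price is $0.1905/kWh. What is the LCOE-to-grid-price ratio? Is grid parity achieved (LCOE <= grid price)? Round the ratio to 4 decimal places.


Compare LCOE to grid price:
  LCOE = $0.0447/kWh, Grid price = $0.1905/kWh
  Ratio = LCOE / grid_price = 0.0447 / 0.1905 = 0.2346
  Grid parity achieved (ratio <= 1)? yes

0.2346


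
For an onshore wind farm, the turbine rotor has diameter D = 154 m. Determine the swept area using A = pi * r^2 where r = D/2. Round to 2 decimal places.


Compute the rotor radius:
  r = D / 2 = 154 / 2 = 77.0 m
Calculate swept area:
  A = pi * r^2 = pi * 77.0^2
  A = 18626.50 m^2

18626.50


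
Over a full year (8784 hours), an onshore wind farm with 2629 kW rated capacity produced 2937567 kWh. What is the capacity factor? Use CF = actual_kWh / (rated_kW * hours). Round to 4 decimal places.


Capacity factor = actual output / maximum possible output
Maximum possible = rated * hours = 2629 * 8784 = 23093136 kWh
CF = 2937567 / 23093136
CF = 0.1272

0.1272


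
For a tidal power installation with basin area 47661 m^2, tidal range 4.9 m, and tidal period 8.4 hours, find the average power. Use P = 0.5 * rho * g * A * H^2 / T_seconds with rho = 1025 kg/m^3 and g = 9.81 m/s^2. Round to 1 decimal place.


Convert period to seconds: T = 8.4 * 3600 = 30240.0 s
H^2 = 4.9^2 = 24.01
P = 0.5 * rho * g * A * H^2 / T
P = 0.5 * 1025 * 9.81 * 47661 * 24.01 / 30240.0
P = 190255.1 W

190255.1


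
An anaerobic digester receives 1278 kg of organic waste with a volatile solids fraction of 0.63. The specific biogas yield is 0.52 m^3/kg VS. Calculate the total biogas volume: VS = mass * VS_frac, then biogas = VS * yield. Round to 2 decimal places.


Compute volatile solids:
  VS = mass * VS_fraction = 1278 * 0.63 = 805.14 kg
Calculate biogas volume:
  Biogas = VS * specific_yield = 805.14 * 0.52
  Biogas = 418.67 m^3

418.67


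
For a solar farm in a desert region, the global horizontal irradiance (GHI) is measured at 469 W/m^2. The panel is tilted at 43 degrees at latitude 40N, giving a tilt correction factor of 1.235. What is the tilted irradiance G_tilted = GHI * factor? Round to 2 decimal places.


Identify the given values:
  GHI = 469 W/m^2, tilt correction factor = 1.235
Apply the formula G_tilted = GHI * factor:
  G_tilted = 469 * 1.235
  G_tilted = 579.22 W/m^2

579.22


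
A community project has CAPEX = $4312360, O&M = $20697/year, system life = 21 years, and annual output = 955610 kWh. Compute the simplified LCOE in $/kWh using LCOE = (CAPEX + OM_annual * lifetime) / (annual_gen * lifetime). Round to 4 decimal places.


Total cost = CAPEX + OM * lifetime = 4312360 + 20697 * 21 = 4312360 + 434637 = 4746997
Total generation = annual * lifetime = 955610 * 21 = 20067810 kWh
LCOE = 4746997 / 20067810
LCOE = 0.2365 $/kWh

0.2365


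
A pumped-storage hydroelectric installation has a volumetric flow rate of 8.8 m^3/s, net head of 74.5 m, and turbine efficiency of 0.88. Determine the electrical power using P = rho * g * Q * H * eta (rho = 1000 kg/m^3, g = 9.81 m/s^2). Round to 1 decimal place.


Apply the hydropower formula P = rho * g * Q * H * eta
rho * g = 1000 * 9.81 = 9810.0
P = 9810.0 * 8.8 * 74.5 * 0.88
P = 5659663.7 W

5659663.7


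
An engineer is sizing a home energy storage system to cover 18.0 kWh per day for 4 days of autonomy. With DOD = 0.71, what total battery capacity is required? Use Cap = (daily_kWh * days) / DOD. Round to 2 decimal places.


Total energy needed = daily * days = 18.0 * 4 = 72.0 kWh
Account for depth of discharge:
  Cap = total_energy / DOD = 72.0 / 0.71
  Cap = 101.41 kWh

101.41


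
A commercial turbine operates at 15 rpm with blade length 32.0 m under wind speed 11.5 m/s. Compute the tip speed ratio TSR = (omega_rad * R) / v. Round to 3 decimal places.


Convert rotational speed to rad/s:
  omega = 15 * 2 * pi / 60 = 1.5708 rad/s
Compute tip speed:
  v_tip = omega * R = 1.5708 * 32.0 = 50.265 m/s
Tip speed ratio:
  TSR = v_tip / v_wind = 50.265 / 11.5 = 4.371

4.371


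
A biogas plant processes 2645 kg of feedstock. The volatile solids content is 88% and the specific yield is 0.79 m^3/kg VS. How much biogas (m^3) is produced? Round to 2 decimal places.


Compute volatile solids:
  VS = mass * VS_fraction = 2645 * 0.88 = 2327.6 kg
Calculate biogas volume:
  Biogas = VS * specific_yield = 2327.6 * 0.79
  Biogas = 1838.80 m^3

1838.80


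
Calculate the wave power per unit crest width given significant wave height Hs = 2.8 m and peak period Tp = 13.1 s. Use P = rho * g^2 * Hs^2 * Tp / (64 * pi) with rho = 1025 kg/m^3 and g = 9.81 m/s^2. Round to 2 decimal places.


Apply wave power formula:
  g^2 = 9.81^2 = 96.2361
  Hs^2 = 2.8^2 = 7.84
  Numerator = rho * g^2 * Hs^2 * Tp = 1025 * 96.2361 * 7.84 * 13.1 = 10130928.22
  Denominator = 64 * pi = 201.0619
  P = 10130928.22 / 201.0619 = 50387.10 W/m

50387.10


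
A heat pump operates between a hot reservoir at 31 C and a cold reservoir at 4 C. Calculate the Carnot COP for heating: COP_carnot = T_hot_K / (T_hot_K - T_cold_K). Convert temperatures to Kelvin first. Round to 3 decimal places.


Convert to Kelvin:
  T_hot = 31 + 273.15 = 304.15 K
  T_cold = 4 + 273.15 = 277.15 K
Apply Carnot COP formula:
  COP = T_hot_K / (T_hot_K - T_cold_K) = 304.15 / 27.0
  COP = 11.265

11.265


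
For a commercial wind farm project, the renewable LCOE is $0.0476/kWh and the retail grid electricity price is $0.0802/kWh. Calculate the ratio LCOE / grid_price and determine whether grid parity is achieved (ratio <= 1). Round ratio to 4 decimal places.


Compare LCOE to grid price:
  LCOE = $0.0476/kWh, Grid price = $0.0802/kWh
  Ratio = LCOE / grid_price = 0.0476 / 0.0802 = 0.5935
  Grid parity achieved (ratio <= 1)? yes

0.5935


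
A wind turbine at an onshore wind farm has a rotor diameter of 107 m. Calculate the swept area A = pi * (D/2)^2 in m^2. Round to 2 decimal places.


Compute the rotor radius:
  r = D / 2 = 107 / 2 = 53.5 m
Calculate swept area:
  A = pi * r^2 = pi * 53.5^2
  A = 8992.02 m^2

8992.02


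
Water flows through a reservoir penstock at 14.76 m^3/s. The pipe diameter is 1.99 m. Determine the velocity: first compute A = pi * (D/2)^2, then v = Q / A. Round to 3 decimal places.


Compute pipe cross-sectional area:
  A = pi * (D/2)^2 = pi * (1.99/2)^2 = 3.1103 m^2
Calculate velocity:
  v = Q / A = 14.76 / 3.1103
  v = 4.746 m/s

4.746


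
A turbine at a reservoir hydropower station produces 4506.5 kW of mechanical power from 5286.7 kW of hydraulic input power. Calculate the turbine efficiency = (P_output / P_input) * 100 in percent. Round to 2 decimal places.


Turbine efficiency = (output power / input power) * 100
eta = (4506.5 / 5286.7) * 100
eta = 85.24%

85.24


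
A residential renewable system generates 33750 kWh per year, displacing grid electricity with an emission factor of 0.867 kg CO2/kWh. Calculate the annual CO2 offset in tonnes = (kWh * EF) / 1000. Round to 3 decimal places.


CO2 offset in kg = generation * emission_factor
CO2 offset = 33750 * 0.867 = 29261.25 kg
Convert to tonnes:
  CO2 offset = 29261.25 / 1000 = 29.261 tonnes

29.261


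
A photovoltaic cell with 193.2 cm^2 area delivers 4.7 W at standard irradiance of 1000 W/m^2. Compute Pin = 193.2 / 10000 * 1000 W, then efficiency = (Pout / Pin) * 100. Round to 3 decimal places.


First compute the input power:
  Pin = area_cm2 / 10000 * G = 193.2 / 10000 * 1000 = 19.32 W
Then compute efficiency:
  Efficiency = (Pout / Pin) * 100 = (4.7 / 19.32) * 100
  Efficiency = 24.327%

24.327


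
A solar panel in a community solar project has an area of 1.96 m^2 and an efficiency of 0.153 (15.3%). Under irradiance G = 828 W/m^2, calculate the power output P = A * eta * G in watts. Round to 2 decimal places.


Use the solar power formula P = A * eta * G.
Given: A = 1.96 m^2, eta = 0.153, G = 828 W/m^2
P = 1.96 * 0.153 * 828
P = 248.30 W

248.30


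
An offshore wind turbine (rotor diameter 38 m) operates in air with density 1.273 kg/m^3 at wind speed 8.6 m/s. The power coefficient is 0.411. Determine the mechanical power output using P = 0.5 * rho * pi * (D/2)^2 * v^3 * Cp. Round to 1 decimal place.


Step 1 -- Compute swept area:
  A = pi * (D/2)^2 = pi * (38/2)^2 = 1134.11 m^2
Step 2 -- Apply wind power equation:
  P = 0.5 * rho * A * v^3 * Cp
  v^3 = 8.6^3 = 636.056
  P = 0.5 * 1.273 * 1134.11 * 636.056 * 0.411
  P = 188709.0 W

188709.0


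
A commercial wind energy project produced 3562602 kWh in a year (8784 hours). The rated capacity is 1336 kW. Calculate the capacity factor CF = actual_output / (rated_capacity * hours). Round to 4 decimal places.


Capacity factor = actual output / maximum possible output
Maximum possible = rated * hours = 1336 * 8784 = 11735424 kWh
CF = 3562602 / 11735424
CF = 0.3036

0.3036


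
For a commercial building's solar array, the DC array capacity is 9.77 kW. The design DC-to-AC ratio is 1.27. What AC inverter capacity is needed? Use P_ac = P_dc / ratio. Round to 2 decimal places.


The inverter AC capacity is determined by the DC/AC ratio.
Given: P_dc = 9.77 kW, DC/AC ratio = 1.27
P_ac = P_dc / ratio = 9.77 / 1.27
P_ac = 7.69 kW

7.69


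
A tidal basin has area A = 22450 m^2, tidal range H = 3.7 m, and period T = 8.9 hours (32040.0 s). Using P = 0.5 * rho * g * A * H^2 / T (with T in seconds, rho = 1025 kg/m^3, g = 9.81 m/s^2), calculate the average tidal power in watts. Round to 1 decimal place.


Convert period to seconds: T = 8.9 * 3600 = 32040.0 s
H^2 = 3.7^2 = 13.69
P = 0.5 * rho * g * A * H^2 / T
P = 0.5 * 1025 * 9.81 * 22450 * 13.69 / 32040.0
P = 48227.0 W

48227.0


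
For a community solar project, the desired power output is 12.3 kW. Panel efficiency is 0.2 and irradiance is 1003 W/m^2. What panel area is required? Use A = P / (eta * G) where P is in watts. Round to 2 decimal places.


Convert target power to watts: P = 12.3 * 1000 = 12300.0 W
Compute denominator: eta * G = 0.2 * 1003 = 200.6
Required area A = P / (eta * G) = 12300.0 / 200.6
A = 61.32 m^2

61.32


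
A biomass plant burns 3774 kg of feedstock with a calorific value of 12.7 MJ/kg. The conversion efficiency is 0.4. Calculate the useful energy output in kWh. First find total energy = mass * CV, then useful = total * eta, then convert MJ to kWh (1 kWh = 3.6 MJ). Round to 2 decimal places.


Total energy = mass * CV = 3774 * 12.7 = 47929.8 MJ
Useful energy = total * eta = 47929.8 * 0.4 = 19171.92 MJ
Convert to kWh: 19171.92 / 3.6
Useful energy = 5325.53 kWh

5325.53


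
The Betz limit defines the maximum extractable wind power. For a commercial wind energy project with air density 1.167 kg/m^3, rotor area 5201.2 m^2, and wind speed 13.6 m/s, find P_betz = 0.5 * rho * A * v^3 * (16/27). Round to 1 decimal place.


The Betz coefficient Cp_max = 16/27 = 0.5926
v^3 = 13.6^3 = 2515.456
P_betz = 0.5 * rho * A * v^3 * Cp_max
P_betz = 0.5 * 1.167 * 5201.2 * 2515.456 * 0.5926
P_betz = 4523945.4 W

4523945.4


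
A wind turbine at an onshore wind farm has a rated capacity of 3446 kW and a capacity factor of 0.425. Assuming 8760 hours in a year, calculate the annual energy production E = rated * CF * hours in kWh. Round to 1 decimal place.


Annual energy = rated_kW * capacity_factor * hours_per_year
Given: P_rated = 3446 kW, CF = 0.425, hours = 8760
E = 3446 * 0.425 * 8760
E = 12829458.0 kWh

12829458.0


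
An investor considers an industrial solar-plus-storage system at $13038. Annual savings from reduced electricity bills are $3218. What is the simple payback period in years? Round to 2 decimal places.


Simple payback period = initial cost / annual savings
Payback = 13038 / 3218
Payback = 4.05 years

4.05


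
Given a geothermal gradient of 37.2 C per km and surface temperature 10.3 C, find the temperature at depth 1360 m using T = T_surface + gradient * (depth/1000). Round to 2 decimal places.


Convert depth to km: 1360 / 1000 = 1.36 km
Temperature increase = gradient * depth_km = 37.2 * 1.36 = 50.59 C
Temperature at depth = T_surface + delta_T = 10.3 + 50.59
T = 60.89 C

60.89


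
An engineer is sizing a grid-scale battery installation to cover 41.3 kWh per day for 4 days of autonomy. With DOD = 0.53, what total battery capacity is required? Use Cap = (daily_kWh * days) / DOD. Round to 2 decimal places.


Total energy needed = daily * days = 41.3 * 4 = 165.2 kWh
Account for depth of discharge:
  Cap = total_energy / DOD = 165.2 / 0.53
  Cap = 311.70 kWh

311.70


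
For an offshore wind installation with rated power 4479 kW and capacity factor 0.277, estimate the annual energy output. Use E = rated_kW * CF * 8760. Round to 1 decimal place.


Annual energy = rated_kW * capacity_factor * hours_per_year
Given: P_rated = 4479 kW, CF = 0.277, hours = 8760
E = 4479 * 0.277 * 8760
E = 10868383.1 kWh

10868383.1


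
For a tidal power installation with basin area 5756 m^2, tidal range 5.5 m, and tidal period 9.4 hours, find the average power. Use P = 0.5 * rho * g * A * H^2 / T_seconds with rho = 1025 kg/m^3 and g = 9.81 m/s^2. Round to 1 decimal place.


Convert period to seconds: T = 9.4 * 3600 = 33840.0 s
H^2 = 5.5^2 = 30.25
P = 0.5 * rho * g * A * H^2 / T
P = 0.5 * 1025 * 9.81 * 5756 * 30.25 / 33840.0
P = 25868.9 W

25868.9


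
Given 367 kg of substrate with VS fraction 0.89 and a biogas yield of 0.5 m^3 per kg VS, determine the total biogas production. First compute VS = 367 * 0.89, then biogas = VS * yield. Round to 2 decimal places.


Compute volatile solids:
  VS = mass * VS_fraction = 367 * 0.89 = 326.63 kg
Calculate biogas volume:
  Biogas = VS * specific_yield = 326.63 * 0.5
  Biogas = 163.32 m^3

163.32


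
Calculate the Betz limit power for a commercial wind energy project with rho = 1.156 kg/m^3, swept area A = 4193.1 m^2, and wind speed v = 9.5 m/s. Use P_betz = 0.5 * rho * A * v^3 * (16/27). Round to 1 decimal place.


The Betz coefficient Cp_max = 16/27 = 0.5926
v^3 = 9.5^3 = 857.375
P_betz = 0.5 * rho * A * v^3 * Cp_max
P_betz = 0.5 * 1.156 * 4193.1 * 857.375 * 0.5926
P_betz = 1231374.3 W

1231374.3


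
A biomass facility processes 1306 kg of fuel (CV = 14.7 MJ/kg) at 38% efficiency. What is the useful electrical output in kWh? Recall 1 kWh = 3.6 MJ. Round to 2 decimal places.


Total energy = mass * CV = 1306 * 14.7 = 19198.2 MJ
Useful energy = total * eta = 19198.2 * 0.38 = 7295.32 MJ
Convert to kWh: 7295.32 / 3.6
Useful energy = 2026.48 kWh

2026.48


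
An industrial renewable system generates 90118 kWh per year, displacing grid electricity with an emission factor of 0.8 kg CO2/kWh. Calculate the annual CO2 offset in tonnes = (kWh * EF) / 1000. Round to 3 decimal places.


CO2 offset in kg = generation * emission_factor
CO2 offset = 90118 * 0.8 = 72094.4 kg
Convert to tonnes:
  CO2 offset = 72094.4 / 1000 = 72.094 tonnes

72.094


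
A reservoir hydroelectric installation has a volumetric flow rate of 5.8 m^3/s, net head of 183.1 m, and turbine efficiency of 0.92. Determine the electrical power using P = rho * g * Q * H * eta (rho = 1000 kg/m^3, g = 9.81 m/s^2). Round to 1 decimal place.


Apply the hydropower formula P = rho * g * Q * H * eta
rho * g = 1000 * 9.81 = 9810.0
P = 9810.0 * 5.8 * 183.1 * 0.92
P = 9584581.9 W

9584581.9


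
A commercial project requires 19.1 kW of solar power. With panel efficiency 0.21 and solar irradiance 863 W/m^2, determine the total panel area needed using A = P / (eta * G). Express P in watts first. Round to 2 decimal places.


Convert target power to watts: P = 19.1 * 1000 = 19100.0 W
Compute denominator: eta * G = 0.21 * 863 = 181.23
Required area A = P / (eta * G) = 19100.0 / 181.23
A = 105.39 m^2

105.39


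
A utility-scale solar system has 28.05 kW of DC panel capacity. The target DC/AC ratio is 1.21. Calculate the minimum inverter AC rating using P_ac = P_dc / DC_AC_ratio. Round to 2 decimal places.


The inverter AC capacity is determined by the DC/AC ratio.
Given: P_dc = 28.05 kW, DC/AC ratio = 1.21
P_ac = P_dc / ratio = 28.05 / 1.21
P_ac = 23.18 kW

23.18


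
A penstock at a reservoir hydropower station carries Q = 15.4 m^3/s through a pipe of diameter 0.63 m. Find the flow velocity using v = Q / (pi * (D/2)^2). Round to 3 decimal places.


Compute pipe cross-sectional area:
  A = pi * (D/2)^2 = pi * (0.63/2)^2 = 0.3117 m^2
Calculate velocity:
  v = Q / A = 15.4 / 0.3117
  v = 49.403 m/s

49.403


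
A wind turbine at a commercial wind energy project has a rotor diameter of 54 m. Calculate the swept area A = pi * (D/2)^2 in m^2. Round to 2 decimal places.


Compute the rotor radius:
  r = D / 2 = 54 / 2 = 27.0 m
Calculate swept area:
  A = pi * r^2 = pi * 27.0^2
  A = 2290.22 m^2

2290.22


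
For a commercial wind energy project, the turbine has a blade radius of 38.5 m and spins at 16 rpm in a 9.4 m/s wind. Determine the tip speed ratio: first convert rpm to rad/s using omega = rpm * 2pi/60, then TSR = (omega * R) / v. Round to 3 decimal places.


Convert rotational speed to rad/s:
  omega = 16 * 2 * pi / 60 = 1.6755 rad/s
Compute tip speed:
  v_tip = omega * R = 1.6755 * 38.5 = 64.507 m/s
Tip speed ratio:
  TSR = v_tip / v_wind = 64.507 / 9.4 = 6.862

6.862


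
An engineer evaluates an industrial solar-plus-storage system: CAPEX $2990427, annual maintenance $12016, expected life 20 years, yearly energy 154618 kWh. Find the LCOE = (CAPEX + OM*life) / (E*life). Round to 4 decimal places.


Total cost = CAPEX + OM * lifetime = 2990427 + 12016 * 20 = 2990427 + 240320 = 3230747
Total generation = annual * lifetime = 154618 * 20 = 3092360 kWh
LCOE = 3230747 / 3092360
LCOE = 1.0448 $/kWh

1.0448


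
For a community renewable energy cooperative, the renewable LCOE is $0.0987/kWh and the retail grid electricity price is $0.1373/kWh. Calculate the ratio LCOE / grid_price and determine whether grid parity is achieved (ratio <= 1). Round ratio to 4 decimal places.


Compare LCOE to grid price:
  LCOE = $0.0987/kWh, Grid price = $0.1373/kWh
  Ratio = LCOE / grid_price = 0.0987 / 0.1373 = 0.7189
  Grid parity achieved (ratio <= 1)? yes

0.7189


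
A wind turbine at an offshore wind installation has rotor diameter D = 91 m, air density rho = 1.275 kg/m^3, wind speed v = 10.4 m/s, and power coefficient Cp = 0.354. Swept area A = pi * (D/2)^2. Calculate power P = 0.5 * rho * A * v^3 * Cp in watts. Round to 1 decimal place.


Step 1 -- Compute swept area:
  A = pi * (D/2)^2 = pi * (91/2)^2 = 6503.88 m^2
Step 2 -- Apply wind power equation:
  P = 0.5 * rho * A * v^3 * Cp
  v^3 = 10.4^3 = 1124.864
  P = 0.5 * 1.275 * 6503.88 * 1124.864 * 0.354
  P = 1651034.4 W

1651034.4


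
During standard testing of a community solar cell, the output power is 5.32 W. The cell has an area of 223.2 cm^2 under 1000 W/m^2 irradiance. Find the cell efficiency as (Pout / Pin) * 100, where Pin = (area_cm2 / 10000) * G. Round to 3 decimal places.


First compute the input power:
  Pin = area_cm2 / 10000 * G = 223.2 / 10000 * 1000 = 22.32 W
Then compute efficiency:
  Efficiency = (Pout / Pin) * 100 = (5.32 / 22.32) * 100
  Efficiency = 23.835%

23.835


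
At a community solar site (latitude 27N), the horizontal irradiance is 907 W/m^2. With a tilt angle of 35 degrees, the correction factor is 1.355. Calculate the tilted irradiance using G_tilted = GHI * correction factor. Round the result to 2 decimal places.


Identify the given values:
  GHI = 907 W/m^2, tilt correction factor = 1.355
Apply the formula G_tilted = GHI * factor:
  G_tilted = 907 * 1.355
  G_tilted = 1228.99 W/m^2

1228.99


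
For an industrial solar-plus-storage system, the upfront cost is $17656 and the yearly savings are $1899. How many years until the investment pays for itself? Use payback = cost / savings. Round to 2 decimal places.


Simple payback period = initial cost / annual savings
Payback = 17656 / 1899
Payback = 9.30 years

9.30


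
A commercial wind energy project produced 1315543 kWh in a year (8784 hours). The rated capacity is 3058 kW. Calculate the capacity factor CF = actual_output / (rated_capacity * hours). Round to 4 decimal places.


Capacity factor = actual output / maximum possible output
Maximum possible = rated * hours = 3058 * 8784 = 26861472 kWh
CF = 1315543 / 26861472
CF = 0.0490

0.0490


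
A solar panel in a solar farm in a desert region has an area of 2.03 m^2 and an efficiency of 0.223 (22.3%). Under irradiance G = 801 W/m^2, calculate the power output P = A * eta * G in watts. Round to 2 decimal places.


Use the solar power formula P = A * eta * G.
Given: A = 2.03 m^2, eta = 0.223, G = 801 W/m^2
P = 2.03 * 0.223 * 801
P = 362.60 W

362.60


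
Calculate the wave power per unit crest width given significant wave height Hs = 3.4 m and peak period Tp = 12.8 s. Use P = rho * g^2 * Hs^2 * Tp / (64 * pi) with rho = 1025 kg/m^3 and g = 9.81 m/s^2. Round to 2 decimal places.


Apply wave power formula:
  g^2 = 9.81^2 = 96.2361
  Hs^2 = 3.4^2 = 11.56
  Numerator = rho * g^2 * Hs^2 * Tp = 1025 * 96.2361 * 11.56 * 12.8 = 14595859.83
  Denominator = 64 * pi = 201.0619
  P = 14595859.83 / 201.0619 = 72593.85 W/m

72593.85


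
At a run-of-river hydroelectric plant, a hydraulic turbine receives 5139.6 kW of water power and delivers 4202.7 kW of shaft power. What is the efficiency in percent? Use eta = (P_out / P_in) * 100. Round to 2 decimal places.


Turbine efficiency = (output power / input power) * 100
eta = (4202.7 / 5139.6) * 100
eta = 81.77%

81.77


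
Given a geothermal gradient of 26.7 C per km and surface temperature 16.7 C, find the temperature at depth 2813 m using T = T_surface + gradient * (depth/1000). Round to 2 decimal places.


Convert depth to km: 2813 / 1000 = 2.813 km
Temperature increase = gradient * depth_km = 26.7 * 2.813 = 75.11 C
Temperature at depth = T_surface + delta_T = 16.7 + 75.11
T = 91.81 C

91.81


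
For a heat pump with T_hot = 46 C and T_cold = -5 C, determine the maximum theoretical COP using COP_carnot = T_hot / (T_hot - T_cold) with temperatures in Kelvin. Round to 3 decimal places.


Convert to Kelvin:
  T_hot = 46 + 273.15 = 319.15 K
  T_cold = -5 + 273.15 = 268.15 K
Apply Carnot COP formula:
  COP = T_hot_K / (T_hot_K - T_cold_K) = 319.15 / 51.0
  COP = 6.258

6.258


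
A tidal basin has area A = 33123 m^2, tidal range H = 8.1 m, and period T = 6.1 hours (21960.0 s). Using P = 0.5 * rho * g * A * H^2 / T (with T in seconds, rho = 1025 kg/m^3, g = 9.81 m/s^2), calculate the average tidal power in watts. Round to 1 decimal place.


Convert period to seconds: T = 6.1 * 3600 = 21960.0 s
H^2 = 8.1^2 = 65.61
P = 0.5 * rho * g * A * H^2 / T
P = 0.5 * 1025 * 9.81 * 33123 * 65.61 / 21960.0
P = 497542.6 W

497542.6


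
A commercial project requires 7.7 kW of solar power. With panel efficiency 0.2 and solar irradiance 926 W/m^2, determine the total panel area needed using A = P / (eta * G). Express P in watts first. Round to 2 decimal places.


Convert target power to watts: P = 7.7 * 1000 = 7700.0 W
Compute denominator: eta * G = 0.2 * 926 = 185.2
Required area A = P / (eta * G) = 7700.0 / 185.2
A = 41.58 m^2

41.58


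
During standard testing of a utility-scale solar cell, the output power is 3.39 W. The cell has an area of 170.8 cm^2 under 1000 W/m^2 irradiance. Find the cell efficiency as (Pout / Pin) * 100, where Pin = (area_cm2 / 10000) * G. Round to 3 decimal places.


First compute the input power:
  Pin = area_cm2 / 10000 * G = 170.8 / 10000 * 1000 = 17.08 W
Then compute efficiency:
  Efficiency = (Pout / Pin) * 100 = (3.39 / 17.08) * 100
  Efficiency = 19.848%

19.848


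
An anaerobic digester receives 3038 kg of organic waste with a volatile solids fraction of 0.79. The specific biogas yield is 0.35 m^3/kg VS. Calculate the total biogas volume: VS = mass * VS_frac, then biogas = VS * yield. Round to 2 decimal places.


Compute volatile solids:
  VS = mass * VS_fraction = 3038 * 0.79 = 2400.02 kg
Calculate biogas volume:
  Biogas = VS * specific_yield = 2400.02 * 0.35
  Biogas = 840.01 m^3

840.01


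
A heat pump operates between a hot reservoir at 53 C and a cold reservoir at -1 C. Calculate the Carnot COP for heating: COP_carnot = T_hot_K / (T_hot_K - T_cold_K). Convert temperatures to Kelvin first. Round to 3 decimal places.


Convert to Kelvin:
  T_hot = 53 + 273.15 = 326.15 K
  T_cold = -1 + 273.15 = 272.15 K
Apply Carnot COP formula:
  COP = T_hot_K / (T_hot_K - T_cold_K) = 326.15 / 54.0
  COP = 6.040

6.040


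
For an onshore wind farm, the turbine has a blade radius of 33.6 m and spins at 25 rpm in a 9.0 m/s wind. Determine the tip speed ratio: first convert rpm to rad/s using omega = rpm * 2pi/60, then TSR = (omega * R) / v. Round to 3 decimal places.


Convert rotational speed to rad/s:
  omega = 25 * 2 * pi / 60 = 2.618 rad/s
Compute tip speed:
  v_tip = omega * R = 2.618 * 33.6 = 87.965 m/s
Tip speed ratio:
  TSR = v_tip / v_wind = 87.965 / 9.0 = 9.774

9.774


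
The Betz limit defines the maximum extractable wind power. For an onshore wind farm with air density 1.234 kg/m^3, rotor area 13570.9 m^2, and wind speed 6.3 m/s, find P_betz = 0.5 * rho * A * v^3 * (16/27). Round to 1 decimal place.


The Betz coefficient Cp_max = 16/27 = 0.5926
v^3 = 6.3^3 = 250.047
P_betz = 0.5 * rho * A * v^3 * Cp_max
P_betz = 0.5 * 1.234 * 13570.9 * 250.047 * 0.5926
P_betz = 1240714.0 W

1240714.0


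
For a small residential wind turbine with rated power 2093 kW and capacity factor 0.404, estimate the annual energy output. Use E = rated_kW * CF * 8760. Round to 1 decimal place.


Annual energy = rated_kW * capacity_factor * hours_per_year
Given: P_rated = 2093 kW, CF = 0.404, hours = 8760
E = 2093 * 0.404 * 8760
E = 7407210.7 kWh

7407210.7


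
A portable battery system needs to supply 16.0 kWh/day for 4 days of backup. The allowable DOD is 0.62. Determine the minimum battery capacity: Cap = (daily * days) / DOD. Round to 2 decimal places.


Total energy needed = daily * days = 16.0 * 4 = 64.0 kWh
Account for depth of discharge:
  Cap = total_energy / DOD = 64.0 / 0.62
  Cap = 103.23 kWh

103.23


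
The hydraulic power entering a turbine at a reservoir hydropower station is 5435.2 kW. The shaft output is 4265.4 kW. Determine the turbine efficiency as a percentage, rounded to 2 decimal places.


Turbine efficiency = (output power / input power) * 100
eta = (4265.4 / 5435.2) * 100
eta = 78.48%

78.48


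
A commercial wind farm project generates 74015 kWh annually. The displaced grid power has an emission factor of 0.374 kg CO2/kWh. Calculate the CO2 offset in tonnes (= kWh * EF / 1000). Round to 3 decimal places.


CO2 offset in kg = generation * emission_factor
CO2 offset = 74015 * 0.374 = 27681.61 kg
Convert to tonnes:
  CO2 offset = 27681.61 / 1000 = 27.682 tonnes

27.682


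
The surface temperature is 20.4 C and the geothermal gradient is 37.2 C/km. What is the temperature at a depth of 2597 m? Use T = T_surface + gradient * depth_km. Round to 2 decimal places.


Convert depth to km: 2597 / 1000 = 2.597 km
Temperature increase = gradient * depth_km = 37.2 * 2.597 = 96.61 C
Temperature at depth = T_surface + delta_T = 20.4 + 96.61
T = 117.01 C

117.01


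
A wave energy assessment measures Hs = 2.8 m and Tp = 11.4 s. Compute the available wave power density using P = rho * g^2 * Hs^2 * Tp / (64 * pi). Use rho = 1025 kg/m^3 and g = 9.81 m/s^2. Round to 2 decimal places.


Apply wave power formula:
  g^2 = 9.81^2 = 96.2361
  Hs^2 = 2.8^2 = 7.84
  Numerator = rho * g^2 * Hs^2 * Tp = 1025 * 96.2361 * 7.84 * 11.4 = 8816227.62
  Denominator = 64 * pi = 201.0619
  P = 8816227.62 / 201.0619 = 43848.32 W/m

43848.32


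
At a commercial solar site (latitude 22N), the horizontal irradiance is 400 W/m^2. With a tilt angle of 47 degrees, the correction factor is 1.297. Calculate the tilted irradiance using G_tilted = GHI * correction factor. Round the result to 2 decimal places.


Identify the given values:
  GHI = 400 W/m^2, tilt correction factor = 1.297
Apply the formula G_tilted = GHI * factor:
  G_tilted = 400 * 1.297
  G_tilted = 518.80 W/m^2

518.80


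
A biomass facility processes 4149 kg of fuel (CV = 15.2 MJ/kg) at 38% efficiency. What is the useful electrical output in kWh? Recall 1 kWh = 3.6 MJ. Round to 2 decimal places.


Total energy = mass * CV = 4149 * 15.2 = 63064.8 MJ
Useful energy = total * eta = 63064.8 * 0.38 = 23964.62 MJ
Convert to kWh: 23964.62 / 3.6
Useful energy = 6656.84 kWh

6656.84


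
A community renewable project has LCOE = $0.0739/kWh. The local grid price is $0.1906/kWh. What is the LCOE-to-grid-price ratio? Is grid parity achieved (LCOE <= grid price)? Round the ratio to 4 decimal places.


Compare LCOE to grid price:
  LCOE = $0.0739/kWh, Grid price = $0.1906/kWh
  Ratio = LCOE / grid_price = 0.0739 / 0.1906 = 0.3877
  Grid parity achieved (ratio <= 1)? yes

0.3877


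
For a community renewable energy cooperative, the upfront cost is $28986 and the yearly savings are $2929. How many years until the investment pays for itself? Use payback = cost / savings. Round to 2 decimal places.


Simple payback period = initial cost / annual savings
Payback = 28986 / 2929
Payback = 9.90 years

9.90


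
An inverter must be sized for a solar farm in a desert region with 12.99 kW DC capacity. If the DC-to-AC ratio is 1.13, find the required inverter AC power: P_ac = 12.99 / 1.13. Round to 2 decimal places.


The inverter AC capacity is determined by the DC/AC ratio.
Given: P_dc = 12.99 kW, DC/AC ratio = 1.13
P_ac = P_dc / ratio = 12.99 / 1.13
P_ac = 11.50 kW

11.50


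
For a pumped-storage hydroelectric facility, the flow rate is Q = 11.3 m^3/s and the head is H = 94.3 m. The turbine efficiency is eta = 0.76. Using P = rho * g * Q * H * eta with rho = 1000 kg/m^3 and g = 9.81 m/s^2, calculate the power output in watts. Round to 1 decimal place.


Apply the hydropower formula P = rho * g * Q * H * eta
rho * g = 1000 * 9.81 = 9810.0
P = 9810.0 * 11.3 * 94.3 * 0.76
P = 7944612.8 W

7944612.8


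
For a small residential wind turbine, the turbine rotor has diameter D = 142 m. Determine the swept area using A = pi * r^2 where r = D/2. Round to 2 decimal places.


Compute the rotor radius:
  r = D / 2 = 142 / 2 = 71.0 m
Calculate swept area:
  A = pi * r^2 = pi * 71.0^2
  A = 15836.77 m^2

15836.77
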